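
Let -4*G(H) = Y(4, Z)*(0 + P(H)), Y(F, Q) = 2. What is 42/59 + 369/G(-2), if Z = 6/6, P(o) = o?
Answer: 21813/59 ≈ 369.71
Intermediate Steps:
Z = 1 (Z = 6*(⅙) = 1)
G(H) = -H/2 (G(H) = -(0 + H)/2 = -H/2)
42/59 + 369/G(-2) = 42/59 + 369/((-½*(-2))) = 42*(1/59) + 369/1 = 42/59 + 369*1 = 42/59 + 369 = 21813/59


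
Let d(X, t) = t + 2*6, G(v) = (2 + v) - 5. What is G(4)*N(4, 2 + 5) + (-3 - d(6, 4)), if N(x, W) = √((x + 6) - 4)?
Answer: -19 + √6 ≈ -16.551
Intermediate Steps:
G(v) = -3 + v
d(X, t) = 12 + t (d(X, t) = t + 12 = 12 + t)
N(x, W) = √(2 + x) (N(x, W) = √((6 + x) - 4) = √(2 + x))
G(4)*N(4, 2 + 5) + (-3 - d(6, 4)) = (-3 + 4)*√(2 + 4) + (-3 - (12 + 4)) = 1*√6 + (-3 - 1*16) = √6 + (-3 - 16) = √6 - 19 = -19 + √6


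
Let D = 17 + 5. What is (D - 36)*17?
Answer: -238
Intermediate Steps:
D = 22
(D - 36)*17 = (22 - 36)*17 = -14*17 = -238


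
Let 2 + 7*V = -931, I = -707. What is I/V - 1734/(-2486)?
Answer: 6960518/1159719 ≈ 6.0019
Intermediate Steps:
V = -933/7 (V = -2/7 + (⅐)*(-931) = -2/7 - 133 = -933/7 ≈ -133.29)
I/V - 1734/(-2486) = -707/(-933/7) - 1734/(-2486) = -707*(-7/933) - 1734*(-1/2486) = 4949/933 + 867/1243 = 6960518/1159719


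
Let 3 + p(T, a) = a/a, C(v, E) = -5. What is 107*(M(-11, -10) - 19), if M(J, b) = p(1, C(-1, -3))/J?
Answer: -22149/11 ≈ -2013.5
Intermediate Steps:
p(T, a) = -2 (p(T, a) = -3 + a/a = -3 + 1 = -2)
M(J, b) = -2/J
107*(M(-11, -10) - 19) = 107*(-2/(-11) - 19) = 107*(-2*(-1/11) - 19) = 107*(2/11 - 19) = 107*(-207/11) = -22149/11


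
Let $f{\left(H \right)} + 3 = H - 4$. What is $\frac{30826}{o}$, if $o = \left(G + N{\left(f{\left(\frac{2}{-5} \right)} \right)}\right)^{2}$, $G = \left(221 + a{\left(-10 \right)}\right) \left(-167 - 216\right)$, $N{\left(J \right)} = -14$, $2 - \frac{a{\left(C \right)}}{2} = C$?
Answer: $\frac{30826}{8807634801} \approx 3.4999 \cdot 10^{-6}$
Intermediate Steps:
$f{\left(H \right)} = -7 + H$ ($f{\left(H \right)} = -3 + \left(H - 4\right) = -3 + \left(-4 + H\right) = -7 + H$)
$a{\left(C \right)} = 4 - 2 C$
$G = -93835$ ($G = \left(221 + \left(4 - -20\right)\right) \left(-167 - 216\right) = \left(221 + \left(4 + 20\right)\right) \left(-383\right) = \left(221 + 24\right) \left(-383\right) = 245 \left(-383\right) = -93835$)
$o = 8807634801$ ($o = \left(-93835 - 14\right)^{2} = \left(-93849\right)^{2} = 8807634801$)
$\frac{30826}{o} = \frac{30826}{8807634801}$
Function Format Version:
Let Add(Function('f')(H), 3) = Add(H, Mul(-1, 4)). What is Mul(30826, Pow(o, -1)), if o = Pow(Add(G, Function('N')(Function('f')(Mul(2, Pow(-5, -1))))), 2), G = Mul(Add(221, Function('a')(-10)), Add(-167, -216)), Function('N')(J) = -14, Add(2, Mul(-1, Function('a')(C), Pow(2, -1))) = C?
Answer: Rational(30826, 8807634801) ≈ 3.4999e-6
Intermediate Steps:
Function('f')(H) = Add(-7, H) (Function('f')(H) = Add(-3, Add(H, Mul(-1, 4))) = Add(-3, Add(H, -4)) = Add(-3, Add(-4, H)) = Add(-7, H))
Function('a')(C) = Add(4, Mul(-2, C))
G = -93835 (G = Mul(Add(221, Add(4, Mul(-2, -10))), Add(-167, -216)) = Mul(Add(221, Add(4, 20)), -383) = Mul(Add(221, 24), -383) = Mul(245, -383) = -93835)
o = 8807634801 (o = Pow(Add(-93835, -14), 2) = Pow(-93849, 2) = 8807634801)
Mul(30826, Pow(o, -1)) = Mul(30826, Pow(8807634801, -1)) = Mul(30826, Rational(1, 8807634801)) = Rational(30826, 8807634801)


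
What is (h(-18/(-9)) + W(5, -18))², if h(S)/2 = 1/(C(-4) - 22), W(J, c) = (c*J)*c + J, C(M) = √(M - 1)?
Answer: (116181000*√5 + 1264716379*I)/(44*√5 + 479*I) ≈ 2.6403e+6 - 29.721*I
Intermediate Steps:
C(M) = √(-1 + M)
W(J, c) = J + J*c² (W(J, c) = (J*c)*c + J = J*c² + J = J + J*c²)
h(S) = 2/(-22 + I*√5) (h(S) = 2/(√(-1 - 4) - 22) = 2/(√(-5) - 22) = 2/(I*√5 - 22) = 2/(-22 + I*√5))
(h(-18/(-9)) + W(5, -18))² = ((-44/489 - 2*I*√5/489) + 5*(1 + (-18)²))² = ((-44/489 - 2*I*√5/489) + 5*(1 + 324))² = ((-44/489 - 2*I*√5/489) + 5*325)² = ((-44/489 - 2*I*√5/489) + 1625)² = (794581/489 - 2*I*√5/489)²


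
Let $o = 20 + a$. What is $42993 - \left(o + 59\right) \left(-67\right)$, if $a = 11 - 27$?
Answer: $47214$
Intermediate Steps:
$a = -16$
$o = 4$ ($o = 20 - 16 = 4$)
$42993 - \left(o + 59\right) \left(-67\right) = 42993 - \left(4 + 59\right) \left(-67\right) = 42993 - 63 \left(-67\right) = 42993 - -4221 = 42993 + 4221 = 47214$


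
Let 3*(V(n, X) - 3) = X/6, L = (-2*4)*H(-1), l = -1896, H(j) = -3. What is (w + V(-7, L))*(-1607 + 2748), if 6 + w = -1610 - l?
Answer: 973273/3 ≈ 3.2442e+5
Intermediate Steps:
L = 24 (L = -2*4*(-3) = -8*(-3) = 24)
w = 280 (w = -6 + (-1610 - 1*(-1896)) = -6 + (-1610 + 1896) = -6 + 286 = 280)
V(n, X) = 3 + X/18 (V(n, X) = 3 + (X/6)/3 = 3 + X/18)
(w + V(-7, L))*(-1607 + 2748) = (280 + (3 + (1/18)*24))*(-1607 + 2748) = (280 + (3 + 4/3))*1141 = (280 + 13/3)*1141 = (853/3)*1141 = 973273/3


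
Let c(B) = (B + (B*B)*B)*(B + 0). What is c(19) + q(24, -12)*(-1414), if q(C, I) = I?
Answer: 147650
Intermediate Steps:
c(B) = B*(B + B**3) (c(B) = (B + B**2*B)*B = (B + B**3)*B = B*(B + B**3))
c(19) + q(24, -12)*(-1414) = (19**2 + 19**4) - 12*(-1414) = (361 + 130321) + 16968 = 130682 + 16968 = 147650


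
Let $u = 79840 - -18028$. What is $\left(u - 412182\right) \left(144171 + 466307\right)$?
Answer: $-191881782092$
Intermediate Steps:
$u = 97868$ ($u = 79840 + 18028 = 97868$)
$\left(u - 412182\right) \left(144171 + 466307\right) = \left(97868 - 412182\right) \left(144171 + 466307\right) = \left(-314314\right) 610478 = -191881782092$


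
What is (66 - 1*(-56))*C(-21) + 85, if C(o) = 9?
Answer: 1183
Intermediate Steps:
(66 - 1*(-56))*C(-21) + 85 = (66 - 1*(-56))*9 + 85 = (66 + 56)*9 + 85 = 122*9 + 85 = 1098 + 85 = 1183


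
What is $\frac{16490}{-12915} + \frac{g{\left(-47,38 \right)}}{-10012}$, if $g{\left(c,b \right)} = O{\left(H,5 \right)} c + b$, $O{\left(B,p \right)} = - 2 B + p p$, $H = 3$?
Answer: $- \frac{30811111}{25860996} \approx -1.1914$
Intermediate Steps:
$O{\left(B,p \right)} = p^{2} - 2 B$ ($O{\left(B,p \right)} = - 2 B + p^{2} = p^{2} - 2 B$)
$g{\left(c,b \right)} = b + 19 c$ ($g{\left(c,b \right)} = \left(5^{2} - 6\right) c + b = \left(25 - 6\right) c + b = 19 c + b = b + 19 c$)
$\frac{16490}{-12915} + \frac{g{\left(-47,38 \right)}}{-10012} = \frac{16490}{-12915} + \frac{38 + 19 \left(-47\right)}{-10012} = 16490 \left(- \frac{1}{12915}\right) + \left(38 - 893\right) \left(- \frac{1}{10012}\right) = - \frac{3298}{2583} - - \frac{855}{10012} = - \frac{3298}{2583} + \frac{855}{10012} = - \frac{30811111}{25860996}$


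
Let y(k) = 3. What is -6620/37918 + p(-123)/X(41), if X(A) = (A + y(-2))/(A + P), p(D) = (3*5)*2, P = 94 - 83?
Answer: 7357600/208549 ≈ 35.280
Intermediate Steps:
P = 11
p(D) = 30 (p(D) = 15*2 = 30)
X(A) = (3 + A)/(11 + A) (X(A) = (A + 3)/(A + 11) = (3 + A)/(11 + A))
-6620/37918 + p(-123)/X(41) = -6620/37918 + 30/(((3 + 41)/(11 + 41))) = -6620*1/37918 + 30/((44/52)) = -3310/18959 + 30/(((1/52)*44)) = -3310/18959 + 30/(11/13) = -3310/18959 + 30*(13/11) = -3310/18959 + 390/11 = 7357600/208549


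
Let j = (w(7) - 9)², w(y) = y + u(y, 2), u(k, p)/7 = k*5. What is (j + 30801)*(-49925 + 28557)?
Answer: -1919914800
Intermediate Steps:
u(k, p) = 35*k (u(k, p) = 7*(k*5) = 7*(5*k) = 35*k)
w(y) = 36*y (w(y) = y + 35*y = 36*y)
j = 59049 (j = (36*7 - 9)² = (252 - 9)² = 243² = 59049)
(j + 30801)*(-49925 + 28557) = (59049 + 30801)*(-49925 + 28557) = 89850*(-21368) = -1919914800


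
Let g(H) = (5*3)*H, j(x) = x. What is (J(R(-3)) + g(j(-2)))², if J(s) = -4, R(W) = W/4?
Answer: 1156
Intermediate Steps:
R(W) = W/4 (R(W) = W*(¼) = W/4)
g(H) = 15*H
(J(R(-3)) + g(j(-2)))² = (-4 + 15*(-2))² = (-4 - 30)² = (-34)² = 1156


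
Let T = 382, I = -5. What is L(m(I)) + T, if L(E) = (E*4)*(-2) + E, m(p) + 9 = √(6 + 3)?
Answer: 424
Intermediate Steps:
m(p) = -6 (m(p) = -9 + √(6 + 3) = -9 + √9 = -9 + 3 = -6)
L(E) = -7*E (L(E) = (4*E)*(-2) + E = -8*E + E = -7*E)
L(m(I)) + T = -7*(-6) + 382 = 42 + 382 = 424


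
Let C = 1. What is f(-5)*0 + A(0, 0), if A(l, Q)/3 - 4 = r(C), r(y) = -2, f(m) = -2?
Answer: 6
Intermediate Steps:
A(l, Q) = 6 (A(l, Q) = 12 + 3*(-2) = 12 - 6 = 6)
f(-5)*0 + A(0, 0) = -2*0 + 6 = 0 + 6 = 6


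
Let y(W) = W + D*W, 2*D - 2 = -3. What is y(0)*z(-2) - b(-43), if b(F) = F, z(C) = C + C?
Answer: 43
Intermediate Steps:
D = -½ (D = 1 + (½)*(-3) = 1 - 3/2 = -½ ≈ -0.50000)
y(W) = W/2 (y(W) = W - W/2 = W/2)
z(C) = 2*C
y(0)*z(-2) - b(-43) = ((½)*0)*(2*(-2)) - 1*(-43) = 0*(-4) + 43 = 0 + 43 = 43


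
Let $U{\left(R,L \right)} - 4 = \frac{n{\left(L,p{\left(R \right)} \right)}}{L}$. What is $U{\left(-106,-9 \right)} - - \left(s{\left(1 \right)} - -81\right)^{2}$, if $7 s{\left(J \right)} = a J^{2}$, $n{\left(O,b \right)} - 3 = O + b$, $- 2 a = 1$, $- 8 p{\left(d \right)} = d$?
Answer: $\frac{2889709}{441} \approx 6552.6$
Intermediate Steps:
$p{\left(d \right)} = - \frac{d}{8}$
$a = - \frac{1}{2}$ ($a = \left(- \frac{1}{2}\right) 1 = - \frac{1}{2} \approx -0.5$)
$n{\left(O,b \right)} = 3 + O + b$ ($n{\left(O,b \right)} = 3 + \left(O + b\right) = 3 + O + b$)
$s{\left(J \right)} = - \frac{J^{2}}{14}$ ($s{\left(J \right)} = \frac{\left(- \frac{1}{2}\right) J^{2}}{7} = - \frac{J^{2}}{14}$)
$U{\left(R,L \right)} = 4 + \frac{3 + L - \frac{R}{8}}{L}$
$U{\left(-106,-9 \right)} - - \left(s{\left(1 \right)} - -81\right)^{2} = \frac{24 - -106 + 40 \left(-9\right)}{8 \left(-9\right)} - - \left(- \frac{1^{2}}{14} - -81\right)^{2} = \frac{1}{8} \left(- \frac{1}{9}\right) \left(24 + 106 - 360\right) - - \left(\left(- \frac{1}{14}\right) 1 + 81\right)^{2} = \frac{1}{8} \left(- \frac{1}{9}\right) \left(-230\right) - - \left(- \frac{1}{14} + 81\right)^{2} = \frac{115}{36} - - \left(\frac{1133}{14}\right)^{2} = \frac{115}{36} - \left(-1\right) \frac{1283689}{196} = \frac{115}{36} - - \frac{1283689}{196} = \frac{115}{36} + \frac{1283689}{196} = \frac{2889709}{441}$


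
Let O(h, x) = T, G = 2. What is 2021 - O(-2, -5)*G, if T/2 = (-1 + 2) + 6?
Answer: 1993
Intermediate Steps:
T = 14 (T = 2*((-1 + 2) + 6) = 2*(1 + 6) = 2*7 = 14)
O(h, x) = 14
2021 - O(-2, -5)*G = 2021 - 14*2 = 2021 - 1*28 = 2021 - 28 = 1993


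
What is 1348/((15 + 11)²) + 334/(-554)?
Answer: 65126/46813 ≈ 1.3912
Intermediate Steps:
1348/((15 + 11)²) + 334/(-554) = 1348/(26²) + 334*(-1/554) = 1348/676 - 167/277 = 1348*(1/676) - 167/277 = 337/169 - 167/277 = 65126/46813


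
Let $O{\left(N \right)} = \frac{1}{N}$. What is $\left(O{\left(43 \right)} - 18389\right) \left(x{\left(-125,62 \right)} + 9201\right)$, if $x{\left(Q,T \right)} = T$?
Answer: $- \frac{7324494938}{43} \approx -1.7034 \cdot 10^{8}$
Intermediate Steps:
$\left(O{\left(43 \right)} - 18389\right) \left(x{\left(-125,62 \right)} + 9201\right) = \left(\frac{1}{43} - 18389\right) \left(62 + 9201\right) = \left(\frac{1}{43} - 18389\right) 9263 = \left(- \frac{790726}{43}\right) 9263 = - \frac{7324494938}{43}$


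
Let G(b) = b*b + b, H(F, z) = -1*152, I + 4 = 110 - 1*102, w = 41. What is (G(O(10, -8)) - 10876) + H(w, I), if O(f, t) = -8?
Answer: -10972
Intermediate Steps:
I = 4 (I = -4 + (110 - 1*102) = -4 + (110 - 102) = -4 + 8 = 4)
H(F, z) = -152
G(b) = b + b**2 (G(b) = b**2 + b = b + b**2)
(G(O(10, -8)) - 10876) + H(w, I) = (-8*(1 - 8) - 10876) - 152 = (-8*(-7) - 10876) - 152 = (56 - 10876) - 152 = -10820 - 152 = -10972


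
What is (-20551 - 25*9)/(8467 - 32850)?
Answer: 20776/24383 ≈ 0.85207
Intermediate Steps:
(-20551 - 25*9)/(8467 - 32850) = (-20551 - 225)/(-24383) = -20776*(-1/24383) = 20776/24383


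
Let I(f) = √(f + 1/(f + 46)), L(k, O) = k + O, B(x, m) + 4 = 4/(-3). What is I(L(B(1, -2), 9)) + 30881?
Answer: 30881 + 4*√46041/447 ≈ 30883.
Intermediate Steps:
B(x, m) = -16/3 (B(x, m) = -4 + 4/(-3) = -4 + 4*(-⅓) = -4 - 4/3 = -16/3)
L(k, O) = O + k
I(f) = √(f + 1/(46 + f))
I(L(B(1, -2), 9)) + 30881 = √((1 + (9 - 16/3)*(46 + (9 - 16/3)))/(46 + (9 - 16/3))) + 30881 = √((1 + 11*(46 + 11/3)/3)/(46 + 11/3)) + 30881 = √((1 + (11/3)*(149/3))/(149/3)) + 30881 = √(3*(1 + 1639/9)/149) + 30881 = √((3/149)*(1648/9)) + 30881 = √(1648/447) + 30881 = 4*√46041/447 + 30881 = 30881 + 4*√46041/447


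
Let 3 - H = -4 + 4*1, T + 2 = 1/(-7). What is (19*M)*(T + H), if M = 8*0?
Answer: 0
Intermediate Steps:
M = 0
T = -15/7 (T = -2 + 1/(-7) = -2 - 1/7 = -15/7 ≈ -2.1429)
H = 3 (H = 3 - (-4 + 4*1) = 3 - (-4 + 4) = 3 - 1*0 = 3 + 0 = 3)
(19*M)*(T + H) = (19*0)*(-15/7 + 3) = 0*(6/7) = 0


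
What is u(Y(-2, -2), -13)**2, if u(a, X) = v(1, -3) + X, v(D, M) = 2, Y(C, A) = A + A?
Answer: 121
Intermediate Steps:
Y(C, A) = 2*A
u(a, X) = 2 + X
u(Y(-2, -2), -13)**2 = (2 - 13)**2 = (-11)**2 = 121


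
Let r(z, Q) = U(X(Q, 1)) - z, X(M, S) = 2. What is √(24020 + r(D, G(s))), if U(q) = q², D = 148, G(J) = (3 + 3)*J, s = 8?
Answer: 2*√5969 ≈ 154.52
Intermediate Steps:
G(J) = 6*J
r(z, Q) = 4 - z (r(z, Q) = 2² - z = 4 - z)
√(24020 + r(D, G(s))) = √(24020 + (4 - 1*148)) = √(24020 + (4 - 148)) = √(24020 - 144) = √23876 = 2*√5969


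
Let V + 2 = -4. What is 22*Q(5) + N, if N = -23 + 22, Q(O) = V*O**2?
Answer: -3301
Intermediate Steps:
V = -6 (V = -2 - 4 = -6)
Q(O) = -6*O**2
N = -1
22*Q(5) + N = 22*(-6*5**2) - 1 = 22*(-6*25) - 1 = 22*(-150) - 1 = -3300 - 1 = -3301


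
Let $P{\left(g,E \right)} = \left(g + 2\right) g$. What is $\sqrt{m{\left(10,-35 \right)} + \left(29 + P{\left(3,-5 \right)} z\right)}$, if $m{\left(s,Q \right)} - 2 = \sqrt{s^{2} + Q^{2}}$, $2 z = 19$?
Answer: $\frac{\sqrt{694 + 20 \sqrt{53}}}{2} \approx 14.488$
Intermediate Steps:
$P{\left(g,E \right)} = g \left(2 + g\right)$ ($P{\left(g,E \right)} = \left(2 + g\right) g = g \left(2 + g\right)$)
$z = \frac{19}{2}$ ($z = \frac{1}{2} \cdot 19 = \frac{19}{2} \approx 9.5$)
$m{\left(s,Q \right)} = 2 + \sqrt{Q^{2} + s^{2}}$ ($m{\left(s,Q \right)} = 2 + \sqrt{s^{2} + Q^{2}} = 2 + \sqrt{Q^{2} + s^{2}}$)
$\sqrt{m{\left(10,-35 \right)} + \left(29 + P{\left(3,-5 \right)} z\right)} = \sqrt{\left(2 + \sqrt{\left(-35\right)^{2} + 10^{2}}\right) + \left(29 + 3 \left(2 + 3\right) \frac{19}{2}\right)} = \sqrt{\left(2 + \sqrt{1225 + 100}\right) + \left(29 + 3 \cdot 5 \cdot \frac{19}{2}\right)} = \sqrt{\left(2 + \sqrt{1325}\right) + \left(29 + 15 \cdot \frac{19}{2}\right)} = \sqrt{\left(2 + 5 \sqrt{53}\right) + \left(29 + \frac{285}{2}\right)} = \sqrt{\left(2 + 5 \sqrt{53}\right) + \frac{343}{2}} = \sqrt{\frac{347}{2} + 5 \sqrt{53}}$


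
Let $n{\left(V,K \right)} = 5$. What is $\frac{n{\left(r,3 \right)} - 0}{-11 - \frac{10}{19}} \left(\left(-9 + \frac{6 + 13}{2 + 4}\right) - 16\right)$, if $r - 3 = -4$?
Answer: $\frac{12445}{1314} \approx 9.4711$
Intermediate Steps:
$r = -1$ ($r = 3 - 4 = -1$)
$\frac{n{\left(r,3 \right)} - 0}{-11 - \frac{10}{19}} \left(\left(-9 + \frac{6 + 13}{2 + 4}\right) - 16\right) = \frac{5 - 0}{-11 - \frac{10}{19}} \left(\left(-9 + \frac{6 + 13}{2 + 4}\right) - 16\right) = \frac{5 + 0}{-11 - \frac{10}{19}} \left(\left(-9 + \frac{19}{6}\right) - 16\right) = \frac{5}{-11 - \frac{10}{19}} \left(\left(-9 + 19 \cdot \frac{1}{6}\right) - 16\right) = \frac{5}{- \frac{219}{19}} \left(\left(-9 + \frac{19}{6}\right) - 16\right) = 5 \left(- \frac{19}{219}\right) \left(- \frac{35}{6} - 16\right) = \left(- \frac{95}{219}\right) \left(- \frac{131}{6}\right) = \frac{12445}{1314}$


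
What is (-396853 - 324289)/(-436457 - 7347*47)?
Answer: 360571/390883 ≈ 0.92245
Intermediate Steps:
(-396853 - 324289)/(-436457 - 7347*47) = -721142/(-436457 - 345309) = -721142/(-781766) = -721142*(-1/781766) = 360571/390883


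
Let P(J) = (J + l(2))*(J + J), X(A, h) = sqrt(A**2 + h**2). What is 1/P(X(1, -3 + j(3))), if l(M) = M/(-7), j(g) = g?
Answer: 7/10 ≈ 0.70000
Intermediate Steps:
l(M) = -M/7 (l(M) = M*(-1/7) = -M/7)
P(J) = 2*J*(-2/7 + J) (P(J) = (J - 1/7*2)*(J + J) = (J - 2/7)*(2*J) = (-2/7 + J)*(2*J) = 2*J*(-2/7 + J))
1/P(X(1, -3 + j(3))) = 1/(2*sqrt(1**2 + (-3 + 3)**2)*(-2 + 7*sqrt(1**2 + (-3 + 3)**2))/7) = 1/(2*sqrt(1 + 0**2)*(-2 + 7*sqrt(1 + 0**2))/7) = 1/(2*sqrt(1 + 0)*(-2 + 7*sqrt(1 + 0))/7) = 1/(2*sqrt(1)*(-2 + 7*sqrt(1))/7) = 1/((2/7)*1*(-2 + 7*1)) = 1/((2/7)*1*(-2 + 7)) = 1/((2/7)*1*5) = 1/(10/7) = 7/10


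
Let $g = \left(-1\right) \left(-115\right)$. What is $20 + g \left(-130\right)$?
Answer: $-14930$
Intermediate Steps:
$g = 115$
$20 + g \left(-130\right) = 20 + 115 \left(-130\right) = 20 - 14950 = -14930$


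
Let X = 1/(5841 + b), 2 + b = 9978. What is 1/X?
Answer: 15817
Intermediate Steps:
b = 9976 (b = -2 + 9978 = 9976)
X = 1/15817 (X = 1/(5841 + 9976) = 1/15817 ≈ 6.3223e-5)
1/X = 1/(1/15817) = 15817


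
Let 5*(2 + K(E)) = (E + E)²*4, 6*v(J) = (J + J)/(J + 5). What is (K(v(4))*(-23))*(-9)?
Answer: -161782/405 ≈ -399.46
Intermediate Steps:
v(J) = J/(3*(5 + J)) (v(J) = ((J + J)/(J + 5))/6 = ((2*J)/(5 + J))/6 = (2*J/(5 + J))/6 = J/(3*(5 + J)))
K(E) = -2 + 16*E²/5 (K(E) = -2 + ((E + E)²*4)/5 = -2 + ((2*E)²*4)/5 = -2 + ((4*E²)*4)/5 = -2 + (16*E²)/5 = -2 + 16*E²/5)
(K(v(4))*(-23))*(-9) = ((-2 + 16*((⅓)*4/(5 + 4))²/5)*(-23))*(-9) = ((-2 + 16*((⅓)*4/9)²/5)*(-23))*(-9) = ((-2 + 16*((⅓)*4*(⅑))²/5)*(-23))*(-9) = ((-2 + 16*(4/27)²/5)*(-23))*(-9) = ((-2 + (16/5)*(16/729))*(-23))*(-9) = ((-2 + 256/3645)*(-23))*(-9) = -7034/3645*(-23)*(-9) = (161782/3645)*(-9) = -161782/405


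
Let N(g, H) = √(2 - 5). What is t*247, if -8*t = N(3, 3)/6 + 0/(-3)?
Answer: -247*I*√3/48 ≈ -8.9128*I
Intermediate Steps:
N(g, H) = I*√3 (N(g, H) = √(-3) = I*√3)
t = -I*√3/48 (t = -((I*√3)/6 + 0/(-3))/8 = -((I*√3)*(⅙) + 0*(-⅓))/8 = -(I*√3/6 + 0)/8 = -I*√3/48 ≈ -0.036084*I)
t*247 = -I*√3/48*247 = -247*I*√3/48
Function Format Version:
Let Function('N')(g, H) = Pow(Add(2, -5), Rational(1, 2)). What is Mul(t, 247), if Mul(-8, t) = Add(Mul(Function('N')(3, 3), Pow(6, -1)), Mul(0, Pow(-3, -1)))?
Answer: Mul(Rational(-247, 48), I, Pow(3, Rational(1, 2))) ≈ Mul(-8.9128, I)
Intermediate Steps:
Function('N')(g, H) = Mul(I, Pow(3, Rational(1, 2))) (Function('N')(g, H) = Pow(-3, Rational(1, 2)) = Mul(I, Pow(3, Rational(1, 2))))
t = Mul(Rational(-1, 48), I, Pow(3, Rational(1, 2))) (t = Mul(Rational(-1, 8), Add(Mul(Mul(I, Pow(3, Rational(1, 2))), Pow(6, -1)), Mul(0, Pow(-3, -1)))) = Mul(Rational(-1, 8), Add(Mul(Mul(I, Pow(3, Rational(1, 2))), Rational(1, 6)), Mul(0, Rational(-1, 3)))) = Mul(Rational(-1, 8), Add(Mul(Rational(1, 6), I, Pow(3, Rational(1, 2))), 0)) = Mul(Rational(-1, 8), Mul(Rational(1, 6), I, Pow(3, Rational(1, 2)))) = Mul(Rational(-1, 48), I, Pow(3, Rational(1, 2))) ≈ Mul(-0.036084, I))
Mul(t, 247) = Mul(Mul(Rational(-1, 48), I, Pow(3, Rational(1, 2))), 247) = Mul(Rational(-247, 48), I, Pow(3, Rational(1, 2)))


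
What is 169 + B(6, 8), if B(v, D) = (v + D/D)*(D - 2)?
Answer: 211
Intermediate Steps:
B(v, D) = (1 + v)*(-2 + D) (B(v, D) = (v + 1)*(-2 + D) = (1 + v)*(-2 + D))
169 + B(6, 8) = 169 + (-2 + 8 - 2*6 + 8*6) = 169 + (-2 + 8 - 12 + 48) = 169 + 42 = 211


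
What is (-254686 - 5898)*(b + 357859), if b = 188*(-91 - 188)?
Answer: -79584177688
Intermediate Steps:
b = -52452 (b = 188*(-279) = -52452)
(-254686 - 5898)*(b + 357859) = (-254686 - 5898)*(-52452 + 357859) = -260584*305407 = -79584177688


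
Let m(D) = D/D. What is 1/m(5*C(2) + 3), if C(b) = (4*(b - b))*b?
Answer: 1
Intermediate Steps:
C(b) = 0 (C(b) = (4*0)*b = 0*b = 0)
m(D) = 1
1/m(5*C(2) + 3) = 1/1 = 1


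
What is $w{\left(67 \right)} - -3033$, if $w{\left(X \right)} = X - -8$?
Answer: $3108$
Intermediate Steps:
$w{\left(X \right)} = 8 + X$ ($w{\left(X \right)} = X + 8 = 8 + X$)
$w{\left(67 \right)} - -3033 = \left(8 + 67\right) - -3033 = 75 + 3033 = 3108$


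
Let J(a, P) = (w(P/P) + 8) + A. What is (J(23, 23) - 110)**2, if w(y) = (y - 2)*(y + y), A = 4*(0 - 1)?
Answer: 11664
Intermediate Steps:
A = -4 (A = 4*(-1) = -4)
w(y) = 2*y*(-2 + y) (w(y) = (-2 + y)*(2*y) = 2*y*(-2 + y))
J(a, P) = 2 (J(a, P) = (2*(P/P)*(-2 + P/P) + 8) - 4 = (2*1*(-2 + 1) + 8) - 4 = (2*1*(-1) + 8) - 4 = (-2 + 8) - 4 = 6 - 4 = 2)
(J(23, 23) - 110)**2 = (2 - 110)**2 = (-108)**2 = 11664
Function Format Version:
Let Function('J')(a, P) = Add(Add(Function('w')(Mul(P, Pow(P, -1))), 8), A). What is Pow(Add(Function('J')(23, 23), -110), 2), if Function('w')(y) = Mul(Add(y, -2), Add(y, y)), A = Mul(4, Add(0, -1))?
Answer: 11664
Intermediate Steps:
A = -4 (A = Mul(4, -1) = -4)
Function('w')(y) = Mul(2, y, Add(-2, y)) (Function('w')(y) = Mul(Add(-2, y), Mul(2, y)) = Mul(2, y, Add(-2, y)))
Function('J')(a, P) = 2 (Function('J')(a, P) = Add(Add(Mul(2, Mul(P, Pow(P, -1)), Add(-2, Mul(P, Pow(P, -1)))), 8), -4) = Add(Add(Mul(2, 1, Add(-2, 1)), 8), -4) = Add(Add(Mul(2, 1, -1), 8), -4) = Add(Add(-2, 8), -4) = Add(6, -4) = 2)
Pow(Add(Function('J')(23, 23), -110), 2) = Pow(Add(2, -110), 2) = Pow(-108, 2) = 11664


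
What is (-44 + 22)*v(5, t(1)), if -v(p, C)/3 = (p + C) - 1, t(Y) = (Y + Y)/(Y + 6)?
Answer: 1980/7 ≈ 282.86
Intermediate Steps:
t(Y) = 2*Y/(6 + Y) (t(Y) = (2*Y)/(6 + Y) = 2*Y/(6 + Y))
v(p, C) = 3 - 3*C - 3*p (v(p, C) = -3*((p + C) - 1) = -3*((C + p) - 1) = -3*(-1 + C + p) = 3 - 3*C - 3*p)
(-44 + 22)*v(5, t(1)) = (-44 + 22)*(3 - 6/(6 + 1) - 3*5) = -22*(3 - 6/7 - 15) = -22*(-90/7) = 1980/7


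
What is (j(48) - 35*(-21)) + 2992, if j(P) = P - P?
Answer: 3727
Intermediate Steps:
j(P) = 0
(j(48) - 35*(-21)) + 2992 = (0 - 35*(-21)) + 2992 = (0 + 735) + 2992 = 735 + 2992 = 3727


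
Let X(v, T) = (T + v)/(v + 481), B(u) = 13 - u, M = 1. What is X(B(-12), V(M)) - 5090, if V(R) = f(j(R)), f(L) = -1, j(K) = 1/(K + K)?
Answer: -1287758/253 ≈ -5090.0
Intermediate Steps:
j(K) = 1/(2*K)
V(R) = -1
X(v, T) = (T + v)/(481 + v)
X(B(-12), V(M)) - 5090 = (-1 + (13 - 1*(-12)))/(481 + (13 - 1*(-12))) - 5090 = (-1 + (13 + 12))/(481 + (13 + 12)) - 5090 = (-1 + 25)/(481 + 25) - 5090 = 24/506 - 5090 = (1/506)*24 - 5090 = 12/253 - 5090 = -1287758/253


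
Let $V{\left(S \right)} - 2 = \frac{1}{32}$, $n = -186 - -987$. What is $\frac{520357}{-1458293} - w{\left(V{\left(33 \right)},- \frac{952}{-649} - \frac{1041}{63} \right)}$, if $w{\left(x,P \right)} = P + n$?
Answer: $- \frac{15627769493627}{19875075297} \approx -786.3$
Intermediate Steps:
$n = 801$ ($n = -186 + 987 = 801$)
$V{\left(S \right)} = \frac{65}{32}$ ($V{\left(S \right)} = 2 + \frac{1}{32} = \frac{65}{32}$)
$w{\left(x,P \right)} = 801 + P$ ($w{\left(x,P \right)} = P + 801 = 801 + P$)
$\frac{520357}{-1458293} - w{\left(V{\left(33 \right)},- \frac{952}{-649} - \frac{1041}{63} \right)} = \frac{520357}{-1458293} - \left(801 - \left(- \frac{952}{649} + \frac{347}{21}\right)\right) = 520357 \left(- \frac{1}{1458293}\right) - \left(801 - \frac{205211}{13629}\right) = - \frac{520357}{1458293} - \left(801 + \left(\frac{952}{649} - \frac{347}{21}\right)\right) = - \frac{520357}{1458293} - \left(801 - \frac{205211}{13629}\right) = - \frac{520357}{1458293} - \frac{10711618}{13629} = - \frac{15627769493627}{19875075297}$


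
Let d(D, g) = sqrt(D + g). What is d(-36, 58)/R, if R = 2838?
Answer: sqrt(22)/2838 ≈ 0.0016527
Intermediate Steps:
d(-36, 58)/R = sqrt(-36 + 58)/2838 = sqrt(22)*(1/2838) = sqrt(22)/2838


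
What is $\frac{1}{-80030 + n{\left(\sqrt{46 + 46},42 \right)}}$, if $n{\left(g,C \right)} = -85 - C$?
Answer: $- \frac{1}{80157} \approx -1.2476 \cdot 10^{-5}$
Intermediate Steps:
$\frac{1}{-80030 + n{\left(\sqrt{46 + 46},42 \right)}} = \frac{1}{-80030 - 127} = \frac{1}{-80157} = - \frac{1}{80157}$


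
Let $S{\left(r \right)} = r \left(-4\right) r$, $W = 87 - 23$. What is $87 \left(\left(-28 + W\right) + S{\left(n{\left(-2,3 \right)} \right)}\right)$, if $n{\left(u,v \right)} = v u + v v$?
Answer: $0$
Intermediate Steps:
$n{\left(u,v \right)} = v^{2} + u v$ ($n{\left(u,v \right)} = u v + v^{2} = v^{2} + u v$)
$W = 64$ ($W = 87 - 23 = 64$)
$S{\left(r \right)} = - 4 r^{2}$ ($S{\left(r \right)} = - 4 r r = - 4 r^{2}$)
$87 \left(\left(-28 + W\right) + S{\left(n{\left(-2,3 \right)} \right)}\right) = 87 \left(\left(-28 + 64\right) - 4 \left(3 \left(-2 + 3\right)\right)^{2}\right) = 87 \left(36 - 4 \left(3 \cdot 1\right)^{2}\right) = 87 \left(36 - 4 \cdot 3^{2}\right) = 87 \left(36 - 36\right) = 87 \cdot 0 = 0$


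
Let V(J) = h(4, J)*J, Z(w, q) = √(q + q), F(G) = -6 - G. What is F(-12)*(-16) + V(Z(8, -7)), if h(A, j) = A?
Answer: -96 + 4*I*√14 ≈ -96.0 + 14.967*I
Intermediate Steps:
Z(w, q) = √2*√q (Z(w, q) = √(2*q) = √2*√q)
V(J) = 4*J
F(-12)*(-16) + V(Z(8, -7)) = (-6 - 1*(-12))*(-16) + 4*(√2*√(-7)) = (-6 + 12)*(-16) + 4*(√2*(I*√7)) = 6*(-16) + 4*(I*√14) = -96 + 4*I*√14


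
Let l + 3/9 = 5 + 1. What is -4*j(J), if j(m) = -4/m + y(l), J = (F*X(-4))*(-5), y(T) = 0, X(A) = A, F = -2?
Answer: -⅖ ≈ -0.40000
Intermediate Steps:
l = 17/3 (l = -⅓ + (5 + 1) = -⅓ + 6 = 17/3 ≈ 5.6667)
J = -40 (J = -2*(-4)*(-5) = 8*(-5) = -40)
j(m) = -4/m (j(m) = -4/m + 0 = -4/m)
-4*j(J) = -(-16)/(-40) = -(-16)*(-1)/40 = -4*⅒ = -⅖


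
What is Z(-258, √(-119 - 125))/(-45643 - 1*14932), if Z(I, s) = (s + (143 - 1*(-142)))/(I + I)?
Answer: 19/2083780 + I*√61/15628350 ≈ 9.118e-6 + 4.9975e-7*I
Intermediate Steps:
Z(I, s) = (285 + s)/(2*I) (Z(I, s) = (s + (143 + 142))/((2*I)) = (s + 285)*(1/(2*I)) = (285 + s)*(1/(2*I)) = (285 + s)/(2*I))
Z(-258, √(-119 - 125))/(-45643 - 1*14932) = ((½)*(285 + √(-119 - 125))/(-258))/(-45643 - 1*14932) = ((½)*(-1/258)*(285 + √(-244)))/(-45643 - 14932) = ((½)*(-1/258)*(285 + 2*I*√61))/(-60575) = (-95/172 - I*√61/258)*(-1/60575) = 19/2083780 + I*√61/15628350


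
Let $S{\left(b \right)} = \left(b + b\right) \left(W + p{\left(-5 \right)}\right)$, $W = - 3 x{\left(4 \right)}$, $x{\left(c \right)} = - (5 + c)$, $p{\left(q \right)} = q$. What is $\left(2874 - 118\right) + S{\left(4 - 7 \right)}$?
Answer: $2624$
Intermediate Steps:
$x{\left(c \right)} = -5 - c$
$W = 27$ ($W = - 3 \left(-5 - 4\right) = \left(-3\right) \left(-9\right) = 27$)
$S{\left(b \right)} = 44 b$ ($S{\left(b \right)} = \left(b + b\right) \left(27 - 5\right) = 2 b 22 = 44 b$)
$\left(2874 - 118\right) + S{\left(4 - 7 \right)} = \left(2874 - 118\right) + 44 \left(4 - 7\right) = 2756 + 44 \left(-3\right) = 2756 - 132 = 2624$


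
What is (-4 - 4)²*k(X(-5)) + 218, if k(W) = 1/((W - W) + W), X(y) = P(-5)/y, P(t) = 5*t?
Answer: 1154/5 ≈ 230.80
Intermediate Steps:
X(y) = -25/y (X(y) = (5*(-5))/y = -25/y)
k(W) = 1/W (k(W) = 1/(0 + W) = 1/W)
(-4 - 4)²*k(X(-5)) + 218 = (-4 - 4)²/((-25/(-5))) + 218 = (-8)²/((-25*(-⅕))) + 218 = 64/5 + 218 = 1154/5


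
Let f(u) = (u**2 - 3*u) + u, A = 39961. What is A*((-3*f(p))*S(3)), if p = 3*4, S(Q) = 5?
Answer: -71929800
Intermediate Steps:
p = 12
f(u) = u**2 - 2*u
A*((-3*f(p))*S(3)) = 39961*(-36*(-2 + 12)*5) = 39961*(-36*10*5) = 39961*(-3*120*5) = 39961*(-360*5) = 39961*(-1800) = -71929800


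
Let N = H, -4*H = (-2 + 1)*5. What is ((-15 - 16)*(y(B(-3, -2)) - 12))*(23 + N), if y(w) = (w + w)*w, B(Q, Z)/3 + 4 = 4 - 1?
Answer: -9021/2 ≈ -4510.5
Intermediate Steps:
B(Q, Z) = -3 (B(Q, Z) = -12 + 3*(4 - 1) = -12 + 3*3 = -12 + 9 = -3)
y(w) = 2*w² (y(w) = (2*w)*w = 2*w²)
H = 5/4 (H = -(-2 + 1)*5/4 = -(-1)*5/4 = -¼*(-5) = 5/4 ≈ 1.2500)
N = 5/4 ≈ 1.2500
((-15 - 16)*(y(B(-3, -2)) - 12))*(23 + N) = ((-15 - 16)*(2*(-3)² - 12))*(23 + 5/4) = -31*(2*9 - 12)*(97/4) = -31*(18 - 12)*(97/4) = -31*6*(97/4) = -186*97/4 = -9021/2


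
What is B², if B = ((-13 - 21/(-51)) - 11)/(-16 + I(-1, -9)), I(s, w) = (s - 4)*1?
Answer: 160801/127449 ≈ 1.2617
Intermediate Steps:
I(s, w) = -4 + s (I(s, w) = (-4 + s)*1 = -4 + s)
B = 401/357 (B = ((-13 - 21/(-51)) - 11)/(-16 + (-4 - 1)) = ((-13 - 21*(-1/51)) - 11)/(-16 - 5) = ((-13 + 7/17) - 11)/(-21) = (-214/17 - 11)*(-1/21) = -401/17*(-1/21) = 401/357 ≈ 1.1232)
B² = (401/357)² = 160801/127449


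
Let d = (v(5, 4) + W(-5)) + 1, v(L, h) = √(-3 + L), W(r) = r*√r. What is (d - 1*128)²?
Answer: (-127 + √2 - 5*I*√5)² ≈ 15647.0 + 2808.2*I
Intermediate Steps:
W(r) = r^(3/2)
d = 1 + √2 - 5*I*√5 (d = (√(-3 + 5) + (-5)^(3/2)) + 1 = (√2 - 5*I*√5) + 1 = 1 + √2 - 5*I*√5 ≈ 2.4142 - 11.18*I)
(d - 1*128)² = ((1 + √2 - 5*I*√5) - 1*128)² = ((1 + √2 - 5*I*√5) - 128)² = (-127 + √2 - 5*I*√5)²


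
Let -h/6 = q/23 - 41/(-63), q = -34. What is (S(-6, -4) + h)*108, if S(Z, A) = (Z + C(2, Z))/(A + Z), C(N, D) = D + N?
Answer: 103716/161 ≈ 644.20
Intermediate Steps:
S(Z, A) = (2 + 2*Z)/(A + Z) (S(Z, A) = (Z + (Z + 2))/(A + Z) = (Z + (2 + Z))/(A + Z) = (2 + 2*Z)/(A + Z))
h = 2398/483 (h = -6*(-34/23 - 41/(-63)) = -6*(-34*1/23 - 41*(-1/63)) = -6*(-34/23 + 41/63) = -6*(-1199/1449) = 2398/483 ≈ 4.9648)
(S(-6, -4) + h)*108 = (2*(1 - 6)/(-4 - 6) + 2398/483)*108 = (2*(-5)/(-10) + 2398/483)*108 = (2*(-⅒)*(-5) + 2398/483)*108 = (1 + 2398/483)*108 = (2881/483)*108 = 103716/161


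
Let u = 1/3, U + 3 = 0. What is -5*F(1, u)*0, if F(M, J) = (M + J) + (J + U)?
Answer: 0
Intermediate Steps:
U = -3 (U = -3 + 0 = -3)
u = ⅓ ≈ 0.33333
F(M, J) = -3 + M + 2*J (F(M, J) = (M + J) + (J - 3) = (J + M) + (-3 + J) = -3 + M + 2*J)
-5*F(1, u)*0 = -5*(-3 + 1 + 2*(⅓))*0 = -5*(-3 + 1 + ⅔)*0 = -5*(-4/3)*0 = (20/3)*0 = 0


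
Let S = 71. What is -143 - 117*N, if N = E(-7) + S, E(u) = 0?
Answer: -8450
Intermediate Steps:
N = 71 (N = 0 + 71 = 71)
-143 - 117*N = -143 - 117*71 = -143 - 8307 = -8450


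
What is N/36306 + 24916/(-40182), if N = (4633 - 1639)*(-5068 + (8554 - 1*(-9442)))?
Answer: 43177701398/40523547 ≈ 1065.5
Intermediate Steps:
N = 38706432 (N = 2994*(-5068 + (8554 + 9442)) = 2994*(-5068 + 17996) = 2994*12928 = 38706432)
N/36306 + 24916/(-40182) = 38706432/36306 + 24916/(-40182) = 38706432*(1/36306) + 24916*(-1/40182) = 6451072/6051 - 12458/20091 = 43177701398/40523547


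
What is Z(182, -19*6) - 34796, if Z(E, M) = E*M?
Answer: -55544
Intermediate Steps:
Z(182, -19*6) - 34796 = 182*(-19*6) - 34796 = 182*(-114) - 34796 = -20748 - 34796 = -55544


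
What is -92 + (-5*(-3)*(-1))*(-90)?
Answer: 1258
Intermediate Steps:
-92 + (-5*(-3)*(-1))*(-90) = -92 + (15*(-1))*(-90) = -92 - 15*(-90) = -92 + 1350 = 1258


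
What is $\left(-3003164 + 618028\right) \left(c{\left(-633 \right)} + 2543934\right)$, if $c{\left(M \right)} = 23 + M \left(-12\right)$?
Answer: $-6085800916208$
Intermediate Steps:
$c{\left(M \right)} = 23 - 12 M$
$\left(-3003164 + 618028\right) \left(c{\left(-633 \right)} + 2543934\right) = \left(-3003164 + 618028\right) \left(\left(23 - -7596\right) + 2543934\right) = - 2385136 \left(\left(23 + 7596\right) + 2543934\right) = - 2385136 \left(7619 + 2543934\right) = \left(-2385136\right) 2551553 = -6085800916208$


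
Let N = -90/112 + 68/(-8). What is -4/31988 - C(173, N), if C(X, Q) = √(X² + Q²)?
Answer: -1/7997 - √94128785/56 ≈ -173.25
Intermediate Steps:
N = -521/56 (N = -90*1/112 + 68*(-⅛) = -45/56 - 17/2 = -521/56 ≈ -9.3036)
C(X, Q) = √(Q² + X²)
-4/31988 - C(173, N) = -4/31988 - √((-521/56)² + 173²) = -4*1/31988 - √(271441/3136 + 29929) = -1/7997 - √(94128785/3136) = -1/7997 - √94128785/56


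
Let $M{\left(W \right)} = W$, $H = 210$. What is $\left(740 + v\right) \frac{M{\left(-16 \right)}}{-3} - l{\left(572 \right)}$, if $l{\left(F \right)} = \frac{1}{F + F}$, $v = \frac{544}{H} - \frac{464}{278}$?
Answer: $\frac{197934799607}{50090040} \approx 3951.6$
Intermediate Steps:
$v = \frac{13448}{14595}$ ($v = \frac{544}{210} - \frac{464}{278} = 544 \cdot \frac{1}{210} - \frac{232}{139} = \frac{272}{105} - \frac{232}{139} = \frac{13448}{14595} \approx 0.92141$)
$l{\left(F \right)} = \frac{1}{2 F}$
$\left(740 + v\right) \frac{M{\left(-16 \right)}}{-3} - l{\left(572 \right)} = \left(740 + \frac{13448}{14595}\right) \left(- \frac{16}{-3}\right) - \frac{1}{2 \cdot 572} = \frac{10813748 \left(\left(-16\right) \left(- \frac{1}{3}\right)\right)}{14595} - \frac{1}{2} \cdot \frac{1}{572} = \frac{10813748}{14595} \cdot \frac{16}{3} - \frac{1}{1144} = \frac{173019968}{43785} - \frac{1}{1144} = \frac{197934799607}{50090040}$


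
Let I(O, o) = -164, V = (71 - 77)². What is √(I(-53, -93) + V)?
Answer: 8*I*√2 ≈ 11.314*I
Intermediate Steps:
V = 36 (V = (-6)² = 36)
√(I(-53, -93) + V) = √(-164 + 36) = √(-128) = 8*I*√2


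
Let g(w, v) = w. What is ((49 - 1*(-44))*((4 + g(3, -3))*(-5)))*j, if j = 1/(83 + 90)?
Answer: -3255/173 ≈ -18.815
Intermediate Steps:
j = 1/173 ≈ 0.0057803
((49 - 1*(-44))*((4 + g(3, -3))*(-5)))*j = ((49 - 1*(-44))*((4 + 3)*(-5)))*(1/173) = ((49 + 44)*(7*(-5)))*(1/173) = (93*(-35))*(1/173) = -3255*1/173 = -3255/173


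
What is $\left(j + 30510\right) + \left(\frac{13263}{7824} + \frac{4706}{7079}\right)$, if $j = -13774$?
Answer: $\frac{309024137059}{18462032} \approx 16738.0$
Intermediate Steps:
$\left(j + 30510\right) + \left(\frac{13263}{7824} + \frac{4706}{7079}\right) = \left(-13774 + 30510\right) + \left(\frac{13263}{7824} + \frac{4706}{7079}\right) = 16736 + \left(13263 \cdot \frac{1}{7824} + 4706 \cdot \frac{1}{7079}\right) = 16736 + \left(\frac{4421}{2608} + \frac{4706}{7079}\right) = 16736 + \frac{43569507}{18462032} = \frac{309024137059}{18462032}$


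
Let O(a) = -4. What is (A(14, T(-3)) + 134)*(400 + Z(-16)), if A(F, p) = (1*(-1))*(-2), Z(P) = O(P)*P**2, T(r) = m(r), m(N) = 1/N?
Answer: -84864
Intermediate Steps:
m(N) = 1/N
T(r) = 1/r
Z(P) = -4*P**2
A(F, p) = 2 (A(F, p) = -1*(-2) = 2)
(A(14, T(-3)) + 134)*(400 + Z(-16)) = (2 + 134)*(400 - 4*(-16)**2) = 136*(400 - 4*256) = 136*(400 - 1024) = 136*(-624) = -84864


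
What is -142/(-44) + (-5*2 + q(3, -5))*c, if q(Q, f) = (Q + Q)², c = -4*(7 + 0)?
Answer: -15945/22 ≈ -724.77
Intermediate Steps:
c = -28 (c = -4*7 = -28)
q(Q, f) = 4*Q² (q(Q, f) = (2*Q)² = 4*Q²)
-142/(-44) + (-5*2 + q(3, -5))*c = -142/(-44) + (-5*2 + 4*3²)*(-28) = -142*(-1/44) + (-10 + 4*9)*(-28) = 71/22 + (-10 + 36)*(-28) = 71/22 + 26*(-28) = 71/22 - 728 = -15945/22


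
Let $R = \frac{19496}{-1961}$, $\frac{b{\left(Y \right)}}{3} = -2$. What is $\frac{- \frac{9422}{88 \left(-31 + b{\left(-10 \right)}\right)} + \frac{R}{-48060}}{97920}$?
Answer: $\frac{3000155701}{101513885299200} \approx 2.9554 \cdot 10^{-5}$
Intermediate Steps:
$b{\left(Y \right)} = -6$ ($b{\left(Y \right)} = 3 \left(-2\right) = -6$)
$R = - \frac{19496}{1961}$ ($R = 19496 \left(- \frac{1}{1961}\right) = - \frac{19496}{1961} \approx -9.9419$)
$\frac{- \frac{9422}{88 \left(-31 + b{\left(-10 \right)}\right)} + \frac{R}{-48060}}{97920} = \frac{- \frac{9422}{88 \left(-31 - 6\right)} - \frac{19496}{1961 \left(-48060\right)}}{97920} = \left(- \frac{9422}{88 \left(-37\right)} - - \frac{4874}{23561415}\right) \frac{1}{97920} = \left(- \frac{9422}{-3256} + \frac{4874}{23561415}\right) \frac{1}{97920} = \left(\left(-9422\right) \left(- \frac{1}{3256}\right) + \frac{4874}{23561415}\right) \frac{1}{97920} = \left(\frac{4711}{1628} + \frac{4874}{23561415}\right) \frac{1}{97920} = \frac{3000155701}{1036702260} \cdot \frac{1}{97920} = \frac{3000155701}{101513885299200}$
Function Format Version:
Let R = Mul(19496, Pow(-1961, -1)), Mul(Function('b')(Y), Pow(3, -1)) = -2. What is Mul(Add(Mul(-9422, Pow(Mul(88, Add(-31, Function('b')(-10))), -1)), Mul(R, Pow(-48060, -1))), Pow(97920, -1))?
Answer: Rational(3000155701, 101513885299200) ≈ 2.9554e-5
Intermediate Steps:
Function('b')(Y) = -6 (Function('b')(Y) = Mul(3, -2) = -6)
R = Rational(-19496, 1961) (R = Mul(19496, Rational(-1, 1961)) = Rational(-19496, 1961) ≈ -9.9419)
Mul(Add(Mul(-9422, Pow(Mul(88, Add(-31, Function('b')(-10))), -1)), Mul(R, Pow(-48060, -1))), Pow(97920, -1)) = Mul(Add(Mul(-9422, Pow(Mul(88, Add(-31, -6)), -1)), Mul(Rational(-19496, 1961), Pow(-48060, -1))), Pow(97920, -1)) = Mul(Add(Mul(-9422, Pow(Mul(88, -37), -1)), Mul(Rational(-19496, 1961), Rational(-1, 48060))), Rational(1, 97920)) = Mul(Add(Mul(-9422, Pow(-3256, -1)), Rational(4874, 23561415)), Rational(1, 97920)) = Mul(Add(Mul(-9422, Rational(-1, 3256)), Rational(4874, 23561415)), Rational(1, 97920)) = Mul(Add(Rational(4711, 1628), Rational(4874, 23561415)), Rational(1, 97920)) = Mul(Rational(3000155701, 1036702260), Rational(1, 97920)) = Rational(3000155701, 101513885299200)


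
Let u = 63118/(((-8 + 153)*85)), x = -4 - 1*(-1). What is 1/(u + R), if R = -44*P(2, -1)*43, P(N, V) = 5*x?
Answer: 12325/349846618 ≈ 3.5230e-5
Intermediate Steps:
x = -3 (x = -4 + 1 = -3)
u = 63118/12325 (u = 63118/((145*85)) = 63118/12325 ≈ 5.1211)
P(N, V) = -15 (P(N, V) = 5*(-3) = -15)
R = 28380 (R = -44*(-15)*43 = 660*43 = 28380)
1/(u + R) = 1/(63118/12325 + 28380) = 1/(349846618/12325) = 12325/349846618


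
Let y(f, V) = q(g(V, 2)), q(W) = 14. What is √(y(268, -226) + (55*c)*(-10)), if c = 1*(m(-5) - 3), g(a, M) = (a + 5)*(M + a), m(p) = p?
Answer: √4414 ≈ 66.438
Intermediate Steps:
g(a, M) = (5 + a)*(M + a)
y(f, V) = 14
c = -8 (c = 1*(-5 - 3) = 1*(-8) = -8)
√(y(268, -226) + (55*c)*(-10)) = √(14 + (55*(-8))*(-10)) = √(14 - 440*(-10)) = √(14 + 4400) = √4414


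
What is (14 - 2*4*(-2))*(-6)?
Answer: -180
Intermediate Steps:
(14 - 2*4*(-2))*(-6) = (14 - 8*(-2))*(-6) = (14 + 16)*(-6) = 30*(-6) = -180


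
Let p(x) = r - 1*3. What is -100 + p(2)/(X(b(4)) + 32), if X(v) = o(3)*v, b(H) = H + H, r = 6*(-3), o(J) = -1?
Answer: -807/8 ≈ -100.88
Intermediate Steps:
r = -18
b(H) = 2*H
X(v) = -v
p(x) = -21 (p(x) = -18 - 1*3 = -18 - 3 = -21)
-100 + p(2)/(X(b(4)) + 32) = -100 - 21/(-2*4 + 32) = -100 - 21/(-1*8 + 32) = -100 - 21/(-8 + 32) = -100 - 21/24 = -100 - 21*1/24 = -100 - 7/8 = -807/8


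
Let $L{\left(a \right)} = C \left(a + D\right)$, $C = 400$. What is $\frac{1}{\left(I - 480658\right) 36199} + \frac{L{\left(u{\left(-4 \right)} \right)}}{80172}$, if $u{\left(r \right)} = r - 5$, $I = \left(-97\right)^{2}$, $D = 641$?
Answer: $\frac{39930093674191}{12663273220359} \approx 3.1532$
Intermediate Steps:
$I = 9409$
$u{\left(r \right)} = -5 + r$
$L{\left(a \right)} = 256400 + 400 a$ ($L{\left(a \right)} = 400 \left(a + 641\right) = 400 \left(641 + a\right) = 256400 + 400 a$)
$\frac{1}{\left(I - 480658\right) 36199} + \frac{L{\left(u{\left(-4 \right)} \right)}}{80172} = \frac{1}{\left(9409 - 480658\right) 36199} + \frac{256400 + 400 \left(-5 - 4\right)}{80172} = \frac{1}{-471249} \cdot \frac{1}{36199} + \left(256400 + 400 \left(-9\right)\right) \frac{1}{80172} = \left(- \frac{1}{471249}\right) \frac{1}{36199} + \left(256400 - 3600\right) \frac{1}{80172} = - \frac{1}{17058742551} + 252800 \cdot \frac{1}{80172} = - \frac{1}{17058742551} + \frac{63200}{20043} = \frac{39930093674191}{12663273220359}$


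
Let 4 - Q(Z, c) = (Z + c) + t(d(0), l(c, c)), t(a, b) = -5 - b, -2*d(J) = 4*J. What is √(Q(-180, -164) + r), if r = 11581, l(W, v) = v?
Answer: √11770 ≈ 108.49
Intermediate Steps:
d(J) = -2*J
Q(Z, c) = 9 - Z (Q(Z, c) = 4 - ((Z + c) + (-5 - c)) = 4 - (-5 + Z) = 4 + (5 - Z) = 9 - Z)
√(Q(-180, -164) + r) = √((9 - 1*(-180)) + 11581) = √((9 + 180) + 11581) = √(189 + 11581) = √11770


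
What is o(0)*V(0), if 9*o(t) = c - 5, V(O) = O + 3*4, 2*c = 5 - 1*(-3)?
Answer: -4/3 ≈ -1.3333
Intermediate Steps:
c = 4 (c = (5 - 1*(-3))/2 = (5 + 3)/2 = (½)*8 = 4)
V(O) = 12 + O (V(O) = O + 12 = 12 + O)
o(t) = -⅑ (o(t) = (4 - 5)/9 = (⅑)*(-1) = -⅑)
o(0)*V(0) = -(12 + 0)/9 = -⅑*12 = -4/3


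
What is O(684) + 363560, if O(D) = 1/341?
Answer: 123973961/341 ≈ 3.6356e+5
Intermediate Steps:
O(D) = 1/341
O(684) + 363560 = 1/341 + 363560 = 123973961/341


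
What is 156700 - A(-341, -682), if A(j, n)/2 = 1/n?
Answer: 53434701/341 ≈ 1.5670e+5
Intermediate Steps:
A(j, n) = 2/n
156700 - A(-341, -682) = 156700 - 2/(-682) = 156700 - 2*(-1)/682 = 156700 - 1*(-1/341) = 156700 + 1/341 = 53434701/341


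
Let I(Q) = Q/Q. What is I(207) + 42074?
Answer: 42075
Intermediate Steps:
I(Q) = 1
I(207) + 42074 = 1 + 42074 = 42075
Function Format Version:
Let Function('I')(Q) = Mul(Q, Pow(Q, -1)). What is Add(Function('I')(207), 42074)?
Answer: 42075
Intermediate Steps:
Function('I')(Q) = 1
Add(Function('I')(207), 42074) = Add(1, 42074) = 42075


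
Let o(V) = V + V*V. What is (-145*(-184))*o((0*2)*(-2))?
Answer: 0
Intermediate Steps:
o(V) = V + V²
(-145*(-184))*o((0*2)*(-2)) = (-145*(-184))*(((0*2)*(-2))*(1 + (0*2)*(-2))) = 26680*((0*(-2))*(1 + 0*(-2))) = 26680*(0*(1 + 0)) = 26680*(0*1) = 26680*0 = 0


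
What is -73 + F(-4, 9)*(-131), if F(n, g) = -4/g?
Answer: -133/9 ≈ -14.778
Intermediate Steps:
-73 + F(-4, 9)*(-131) = -73 - 4/9*(-131) = -73 + 524/9 = -133/9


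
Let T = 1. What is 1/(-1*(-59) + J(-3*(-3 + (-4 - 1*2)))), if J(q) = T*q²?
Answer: 1/788 ≈ 0.0012690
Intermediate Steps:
J(q) = q² (J(q) = 1*q² = q²)
1/(-1*(-59) + J(-3*(-3 + (-4 - 1*2)))) = 1/(-1*(-59) + (-3*(-3 + (-4 - 1*2)))²) = 1/(59 + (-3*(-3 + (-4 - 2)))²) = 1/(59 + (-3*(-3 - 6))²) = 1/(59 + (-3*(-9))²) = 1/(59 + 27²) = 1/(59 + 729) = 1/788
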